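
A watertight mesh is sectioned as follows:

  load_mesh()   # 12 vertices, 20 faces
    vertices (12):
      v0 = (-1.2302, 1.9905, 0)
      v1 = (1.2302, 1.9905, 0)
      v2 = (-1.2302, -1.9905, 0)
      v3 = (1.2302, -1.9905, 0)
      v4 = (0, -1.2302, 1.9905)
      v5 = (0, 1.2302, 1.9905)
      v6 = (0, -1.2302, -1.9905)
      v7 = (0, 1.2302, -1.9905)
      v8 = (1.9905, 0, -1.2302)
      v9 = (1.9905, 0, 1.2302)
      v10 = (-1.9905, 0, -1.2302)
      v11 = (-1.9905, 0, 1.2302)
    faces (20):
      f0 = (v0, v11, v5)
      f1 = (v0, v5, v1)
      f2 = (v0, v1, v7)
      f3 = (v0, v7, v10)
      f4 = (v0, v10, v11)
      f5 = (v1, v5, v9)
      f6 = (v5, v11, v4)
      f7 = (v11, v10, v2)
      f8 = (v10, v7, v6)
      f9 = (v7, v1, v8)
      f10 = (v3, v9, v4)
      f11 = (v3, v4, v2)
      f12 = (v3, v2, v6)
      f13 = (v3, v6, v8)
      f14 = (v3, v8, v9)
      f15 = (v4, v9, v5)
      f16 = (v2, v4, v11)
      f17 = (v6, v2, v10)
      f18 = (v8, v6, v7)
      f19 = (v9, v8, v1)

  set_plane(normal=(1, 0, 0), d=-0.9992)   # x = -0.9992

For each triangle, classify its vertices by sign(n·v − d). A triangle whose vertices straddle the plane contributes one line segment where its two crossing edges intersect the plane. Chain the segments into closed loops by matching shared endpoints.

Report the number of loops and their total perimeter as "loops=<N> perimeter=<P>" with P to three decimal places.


Straddling triangles (10 of 20):
  (v0,v11,v5) [--+] → (-0.9992, 0.612659, 1.60884)–(-0.9992, 1.84774, 0.373765)  len=1.7467
  (v0,v5,v1) [-++] → (-0.9992, 1.84774, 0.373765)–(-0.9992, 1.9905, 0)  len=0.4001
  (v0,v1,v7) [-++] → (-0.9992, 1.9905, 0)–(-0.9992, 1.84774, -0.373765)  len=0.4001
  (v0,v7,v10) [-+-] → (-0.9992, 1.84774, -0.373765)–(-0.9992, 0.612659, -1.60884)  len=1.7467
  (v5,v11,v4) [+-+] → (-0.9992, 0.612659, 1.60884)–(-0.9992, -0.612659, 1.60884)  len=1.2253
  (v10,v7,v6) [-++] → (-0.9992, 0.612659, -1.60884)–(-0.9992, -0.612659, -1.60884)  len=1.2253
  (v3,v4,v2) [++-] → (-0.9992, -1.84774, 0.373765)–(-0.9992, -1.9905, 0)  len=0.4001
  (v3,v2,v6) [+-+] → (-0.9992, -1.9905, 0)–(-0.9992, -1.84774, -0.373765)  len=0.4001
  (v2,v4,v11) [-+-] → (-0.9992, -1.84774, 0.373765)–(-0.9992, -0.612659, 1.60884)  len=1.7467
  (v6,v2,v10) [+--] → (-0.9992, -1.84774, -0.373765)–(-0.9992, -0.612659, -1.60884)  len=1.7467

Chained into 1 loop(s):
  loop 1: 10 segments, perimeter = 11.0377
Total perimeter = 11.038

loops=1 perimeter=11.038


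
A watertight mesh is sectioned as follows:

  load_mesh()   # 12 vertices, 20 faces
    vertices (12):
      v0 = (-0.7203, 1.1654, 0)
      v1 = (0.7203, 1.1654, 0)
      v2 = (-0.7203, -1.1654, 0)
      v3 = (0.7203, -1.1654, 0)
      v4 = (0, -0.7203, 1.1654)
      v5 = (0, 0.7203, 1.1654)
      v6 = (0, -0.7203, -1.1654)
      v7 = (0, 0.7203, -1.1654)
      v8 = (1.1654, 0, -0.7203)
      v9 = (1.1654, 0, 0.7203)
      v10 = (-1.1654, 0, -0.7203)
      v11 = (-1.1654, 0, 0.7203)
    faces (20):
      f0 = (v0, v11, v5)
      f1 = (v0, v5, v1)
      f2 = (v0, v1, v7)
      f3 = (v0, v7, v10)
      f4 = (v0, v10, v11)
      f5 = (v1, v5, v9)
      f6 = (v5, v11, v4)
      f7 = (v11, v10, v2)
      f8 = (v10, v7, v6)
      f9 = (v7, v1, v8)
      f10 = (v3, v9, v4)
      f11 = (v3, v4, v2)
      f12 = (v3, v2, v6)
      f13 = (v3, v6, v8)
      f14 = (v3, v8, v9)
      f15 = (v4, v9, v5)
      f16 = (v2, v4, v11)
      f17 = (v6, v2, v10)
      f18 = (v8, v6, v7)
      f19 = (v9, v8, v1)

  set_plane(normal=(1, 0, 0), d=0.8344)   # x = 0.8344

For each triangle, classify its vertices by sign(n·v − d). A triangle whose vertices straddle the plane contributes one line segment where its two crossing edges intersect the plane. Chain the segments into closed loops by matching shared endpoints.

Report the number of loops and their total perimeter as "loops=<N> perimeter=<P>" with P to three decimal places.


Straddling triangles (8 of 20):
  (v1,v5,v9) [--+] → (0.8344, 0.204582, 0.846718)–(0.8344, 0.866653, 0.184647)  len=0.9363
  (v7,v1,v8) [--+] → (0.8344, 0.866653, -0.184647)–(0.8344, 0.204582, -0.846718)  len=0.9363
  (v3,v9,v4) [-+-] → (0.8344, -0.866653, 0.184647)–(0.8344, -0.204582, 0.846718)  len=0.9363
  (v3,v6,v8) [--+] → (0.8344, -0.204582, -0.846718)–(0.8344, -0.866653, -0.184647)  len=0.9363
  (v3,v8,v9) [-++] → (0.8344, -0.866653, -0.184647)–(0.8344, -0.866653, 0.184647)  len=0.3693
  (v4,v9,v5) [-+-] → (0.8344, -0.204582, 0.846718)–(0.8344, 0.204582, 0.846718)  len=0.4092
  (v8,v6,v7) [+--] → (0.8344, -0.204582, -0.846718)–(0.8344, 0.204582, -0.846718)  len=0.4092
  (v9,v8,v1) [++-] → (0.8344, 0.866653, -0.184647)–(0.8344, 0.866653, 0.184647)  len=0.3693

Chained into 1 loop(s):
  loop 1: 8 segments, perimeter = 5.3022
Total perimeter = 5.302

loops=1 perimeter=5.302


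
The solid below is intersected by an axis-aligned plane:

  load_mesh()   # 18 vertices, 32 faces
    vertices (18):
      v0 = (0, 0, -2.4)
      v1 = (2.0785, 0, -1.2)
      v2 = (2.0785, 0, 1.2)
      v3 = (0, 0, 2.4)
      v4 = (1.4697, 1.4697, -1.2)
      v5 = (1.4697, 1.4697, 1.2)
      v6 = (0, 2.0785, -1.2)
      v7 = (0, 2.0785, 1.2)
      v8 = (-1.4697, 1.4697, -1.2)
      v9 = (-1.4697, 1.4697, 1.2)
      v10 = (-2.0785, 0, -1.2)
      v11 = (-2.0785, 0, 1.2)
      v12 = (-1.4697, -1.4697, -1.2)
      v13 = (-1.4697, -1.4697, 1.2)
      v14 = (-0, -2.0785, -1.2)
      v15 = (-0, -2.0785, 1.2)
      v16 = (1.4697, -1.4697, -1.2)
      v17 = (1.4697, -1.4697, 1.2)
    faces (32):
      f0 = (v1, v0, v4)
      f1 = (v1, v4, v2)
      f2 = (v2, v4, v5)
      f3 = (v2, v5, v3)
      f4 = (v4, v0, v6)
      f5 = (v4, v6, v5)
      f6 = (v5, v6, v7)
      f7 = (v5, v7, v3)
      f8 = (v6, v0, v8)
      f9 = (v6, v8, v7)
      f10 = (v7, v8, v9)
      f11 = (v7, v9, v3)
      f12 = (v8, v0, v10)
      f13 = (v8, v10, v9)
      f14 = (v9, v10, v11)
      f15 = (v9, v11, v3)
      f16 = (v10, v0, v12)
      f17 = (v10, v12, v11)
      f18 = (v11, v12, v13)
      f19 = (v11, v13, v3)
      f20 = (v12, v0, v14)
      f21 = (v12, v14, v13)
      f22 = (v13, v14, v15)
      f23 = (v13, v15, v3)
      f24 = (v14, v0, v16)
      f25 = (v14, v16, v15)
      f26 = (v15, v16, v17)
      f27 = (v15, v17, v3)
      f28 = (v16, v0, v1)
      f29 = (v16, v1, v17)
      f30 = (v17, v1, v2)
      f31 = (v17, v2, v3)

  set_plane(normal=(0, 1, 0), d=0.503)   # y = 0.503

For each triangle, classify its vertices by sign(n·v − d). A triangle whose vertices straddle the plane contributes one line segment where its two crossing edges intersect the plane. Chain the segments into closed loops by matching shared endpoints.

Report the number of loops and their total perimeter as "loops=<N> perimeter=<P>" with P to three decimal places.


loops=1 perimeter=13.183

Straddling triangles (12 of 32):
  (v1,v0,v4) [--+] → (0.503, 0.503, -1.9893)–(1.87014, 0.503, -1.2)  len=1.5786
  (v1,v4,v2) [-+-] → (1.87014, 0.503, -1.2)–(1.87014, 0.503, 0.378608)  len=1.5786
  (v2,v4,v5) [-++] → (1.87014, 0.503, 0.378608)–(1.87014, 0.503, 1.2)  len=0.8214
  (v2,v5,v3) [-+-] → (1.87014, 0.503, 1.2)–(0.503, 0.503, 1.9893)  len=1.5786
  (v4,v0,v6) [+-+] → (0.503, 0.503, -1.9893)–(0, 0.503, -2.1096)  len=0.5172
  (v5,v7,v3) [++-] → (0, 0.503, 2.1096)–(0.503, 0.503, 1.9893)  len=0.5172
  (v6,v0,v8) [+-+] → (0, 0.503, -2.1096)–(-0.503, 0.503, -1.9893)  len=0.5172
  (v7,v9,v3) [++-] → (-0.503, 0.503, 1.9893)–(0, 0.503, 2.1096)  len=0.5172
  (v8,v0,v10) [+--] → (-0.503, 0.503, -1.9893)–(-1.87014, 0.503, -1.2)  len=1.5786
  (v8,v10,v9) [+-+] → (-1.87014, 0.503, -1.2)–(-1.87014, 0.503, -0.378608)  len=0.8214
  (v9,v10,v11) [+--] → (-1.87014, 0.503, -0.378608)–(-1.87014, 0.503, 1.2)  len=1.5786
  (v9,v11,v3) [+--] → (-1.87014, 0.503, 1.2)–(-0.503, 0.503, 1.9893)  len=1.5786

Chained into 1 loop(s):
  loop 1: 12 segments, perimeter = 13.1833
Total perimeter = 13.183


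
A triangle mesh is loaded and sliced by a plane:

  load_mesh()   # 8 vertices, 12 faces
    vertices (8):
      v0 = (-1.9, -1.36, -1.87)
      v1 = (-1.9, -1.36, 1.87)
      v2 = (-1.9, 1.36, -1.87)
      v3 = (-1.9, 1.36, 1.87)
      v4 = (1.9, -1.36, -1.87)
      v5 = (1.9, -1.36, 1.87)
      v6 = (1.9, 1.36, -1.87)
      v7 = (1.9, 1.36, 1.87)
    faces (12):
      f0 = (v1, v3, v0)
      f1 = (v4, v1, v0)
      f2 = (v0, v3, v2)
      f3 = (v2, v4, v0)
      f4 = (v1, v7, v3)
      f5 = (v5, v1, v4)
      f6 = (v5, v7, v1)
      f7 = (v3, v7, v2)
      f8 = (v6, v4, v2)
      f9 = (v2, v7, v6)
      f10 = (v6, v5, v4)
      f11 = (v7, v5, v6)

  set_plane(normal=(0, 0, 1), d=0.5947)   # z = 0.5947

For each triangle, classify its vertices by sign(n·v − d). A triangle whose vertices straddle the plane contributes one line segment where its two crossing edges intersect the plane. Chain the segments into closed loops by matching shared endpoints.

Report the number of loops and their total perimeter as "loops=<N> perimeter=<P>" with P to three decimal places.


loops=1 perimeter=13.040

Straddling triangles (8 of 12):
  (v1,v3,v0) [++-] → (-1.9, 0.432509, 0.5947)–(-1.9, -1.36, 0.5947)  len=1.7925
  (v4,v1,v0) [-+-] → (-0.604241, -1.36, 0.5947)–(-1.9, -1.36, 0.5947)  len=1.2958
  (v0,v3,v2) [-+-] → (-1.9, 0.432509, 0.5947)–(-1.9, 1.36, 0.5947)  len=0.9275
  (v5,v1,v4) [++-] → (-0.604241, -1.36, 0.5947)–(1.9, -1.36, 0.5947)  len=2.5042
  (v3,v7,v2) [++-] → (0.604241, 1.36, 0.5947)–(-1.9, 1.36, 0.5947)  len=2.5042
  (v2,v7,v6) [-+-] → (0.604241, 1.36, 0.5947)–(1.9, 1.36, 0.5947)  len=1.2958
  (v6,v5,v4) [-+-] → (1.9, -0.432509, 0.5947)–(1.9, -1.36, 0.5947)  len=0.9275
  (v7,v5,v6) [++-] → (1.9, -0.432509, 0.5947)–(1.9, 1.36, 0.5947)  len=1.7925

Chained into 1 loop(s):
  loop 1: 8 segments, perimeter = 13.0400
Total perimeter = 13.040


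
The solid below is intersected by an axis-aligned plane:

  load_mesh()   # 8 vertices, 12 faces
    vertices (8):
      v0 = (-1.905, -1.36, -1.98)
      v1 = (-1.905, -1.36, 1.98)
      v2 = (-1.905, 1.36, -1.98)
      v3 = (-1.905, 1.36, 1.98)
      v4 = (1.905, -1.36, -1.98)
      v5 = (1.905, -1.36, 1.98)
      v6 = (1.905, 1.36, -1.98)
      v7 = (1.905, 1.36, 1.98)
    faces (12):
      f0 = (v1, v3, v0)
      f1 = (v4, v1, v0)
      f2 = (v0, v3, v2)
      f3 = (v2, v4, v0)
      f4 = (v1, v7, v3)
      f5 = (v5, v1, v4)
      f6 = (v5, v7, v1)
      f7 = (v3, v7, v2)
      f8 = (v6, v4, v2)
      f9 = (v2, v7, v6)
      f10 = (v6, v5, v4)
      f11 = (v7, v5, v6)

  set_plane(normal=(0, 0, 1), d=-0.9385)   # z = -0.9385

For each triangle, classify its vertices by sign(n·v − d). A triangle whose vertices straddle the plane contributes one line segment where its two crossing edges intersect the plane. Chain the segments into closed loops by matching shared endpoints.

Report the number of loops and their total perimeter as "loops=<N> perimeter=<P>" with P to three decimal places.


Straddling triangles (8 of 12):
  (v1,v3,v0) [++-] → (-1.905, -0.644626, -0.9385)–(-1.905, -1.36, -0.9385)  len=0.7154
  (v4,v1,v0) [-+-] → (0.902951, -1.36, -0.9385)–(-1.905, -1.36, -0.9385)  len=2.8080
  (v0,v3,v2) [-+-] → (-1.905, -0.644626, -0.9385)–(-1.905, 1.36, -0.9385)  len=2.0046
  (v5,v1,v4) [++-] → (0.902951, -1.36, -0.9385)–(1.905, -1.36, -0.9385)  len=1.0020
  (v3,v7,v2) [++-] → (-0.902951, 1.36, -0.9385)–(-1.905, 1.36, -0.9385)  len=1.0020
  (v2,v7,v6) [-+-] → (-0.902951, 1.36, -0.9385)–(1.905, 1.36, -0.9385)  len=2.8080
  (v6,v5,v4) [-+-] → (1.905, 0.644626, -0.9385)–(1.905, -1.36, -0.9385)  len=2.0046
  (v7,v5,v6) [++-] → (1.905, 0.644626, -0.9385)–(1.905, 1.36, -0.9385)  len=0.7154

Chained into 1 loop(s):
  loop 1: 8 segments, perimeter = 13.0600
Total perimeter = 13.060

loops=1 perimeter=13.060


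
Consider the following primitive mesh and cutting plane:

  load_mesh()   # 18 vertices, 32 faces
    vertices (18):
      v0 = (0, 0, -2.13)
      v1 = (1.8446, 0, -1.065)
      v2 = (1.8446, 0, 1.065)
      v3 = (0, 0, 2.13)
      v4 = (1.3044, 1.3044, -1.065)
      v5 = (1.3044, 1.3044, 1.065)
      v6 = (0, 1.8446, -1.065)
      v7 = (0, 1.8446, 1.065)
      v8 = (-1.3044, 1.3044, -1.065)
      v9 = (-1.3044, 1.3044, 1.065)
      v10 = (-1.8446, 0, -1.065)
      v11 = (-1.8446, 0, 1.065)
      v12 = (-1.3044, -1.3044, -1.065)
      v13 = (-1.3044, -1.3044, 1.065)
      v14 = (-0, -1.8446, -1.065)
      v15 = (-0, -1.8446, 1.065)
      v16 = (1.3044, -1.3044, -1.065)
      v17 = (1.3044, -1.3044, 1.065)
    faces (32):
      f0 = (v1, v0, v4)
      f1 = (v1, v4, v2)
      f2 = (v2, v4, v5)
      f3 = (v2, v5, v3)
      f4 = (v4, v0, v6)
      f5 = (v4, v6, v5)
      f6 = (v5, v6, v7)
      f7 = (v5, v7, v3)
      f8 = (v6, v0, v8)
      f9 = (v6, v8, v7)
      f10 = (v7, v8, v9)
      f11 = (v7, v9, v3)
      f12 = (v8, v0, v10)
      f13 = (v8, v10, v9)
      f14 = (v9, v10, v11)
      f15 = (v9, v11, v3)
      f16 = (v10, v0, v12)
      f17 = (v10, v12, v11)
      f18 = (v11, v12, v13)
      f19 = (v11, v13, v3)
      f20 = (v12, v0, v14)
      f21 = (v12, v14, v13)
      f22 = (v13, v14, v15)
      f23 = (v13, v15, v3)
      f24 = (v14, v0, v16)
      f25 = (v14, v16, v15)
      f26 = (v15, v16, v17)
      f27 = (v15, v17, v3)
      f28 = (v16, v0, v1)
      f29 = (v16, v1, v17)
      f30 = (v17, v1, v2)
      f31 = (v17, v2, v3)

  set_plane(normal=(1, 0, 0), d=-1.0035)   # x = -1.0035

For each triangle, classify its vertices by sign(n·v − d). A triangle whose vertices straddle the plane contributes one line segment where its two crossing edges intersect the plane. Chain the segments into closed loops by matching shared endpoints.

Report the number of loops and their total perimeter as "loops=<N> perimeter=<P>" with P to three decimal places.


Straddling triangles (12 of 32):
  (v6,v0,v8) [++-] → (-1.0035, 1.0035, -1.31068)–(-1.0035, 1.42901, -1.065)  len=0.4913
  (v6,v8,v7) [+-+] → (-1.0035, 1.42901, -1.065)–(-1.0035, 1.42901, -0.57365)  len=0.4914
  (v7,v8,v9) [+--] → (-1.0035, 1.42901, -0.57365)–(-1.0035, 1.42901, 1.065)  len=1.6386
  (v7,v9,v3) [+-+] → (-1.0035, 1.42901, 1.065)–(-1.0035, 1.0035, 1.31068)  len=0.4913
  (v8,v0,v10) [-+-] → (-1.0035, 1.0035, -1.31068)–(-1.0035, 0, -1.55062)  len=1.0318
  (v9,v11,v3) [--+] → (-1.0035, 0, 1.55062)–(-1.0035, 1.0035, 1.31068)  len=1.0318
  (v10,v0,v12) [-+-] → (-1.0035, 0, -1.55062)–(-1.0035, -1.0035, -1.31068)  len=1.0318
  (v11,v13,v3) [--+] → (-1.0035, -1.0035, 1.31068)–(-1.0035, 0, 1.55062)  len=1.0318
  (v12,v0,v14) [-++] → (-1.0035, -1.0035, -1.31068)–(-1.0035, -1.42901, -1.065)  len=0.4913
  (v12,v14,v13) [-+-] → (-1.0035, -1.42901, -1.065)–(-1.0035, -1.42901, 0.57365)  len=1.6386
  (v13,v14,v15) [-++] → (-1.0035, -1.42901, 0.57365)–(-1.0035, -1.42901, 1.065)  len=0.4914
  (v13,v15,v3) [-++] → (-1.0035, -1.42901, 1.065)–(-1.0035, -1.0035, 1.31068)  len=0.4913

Chained into 1 loop(s):
  loop 1: 12 segments, perimeter = 10.3525
Total perimeter = 10.353

loops=1 perimeter=10.353


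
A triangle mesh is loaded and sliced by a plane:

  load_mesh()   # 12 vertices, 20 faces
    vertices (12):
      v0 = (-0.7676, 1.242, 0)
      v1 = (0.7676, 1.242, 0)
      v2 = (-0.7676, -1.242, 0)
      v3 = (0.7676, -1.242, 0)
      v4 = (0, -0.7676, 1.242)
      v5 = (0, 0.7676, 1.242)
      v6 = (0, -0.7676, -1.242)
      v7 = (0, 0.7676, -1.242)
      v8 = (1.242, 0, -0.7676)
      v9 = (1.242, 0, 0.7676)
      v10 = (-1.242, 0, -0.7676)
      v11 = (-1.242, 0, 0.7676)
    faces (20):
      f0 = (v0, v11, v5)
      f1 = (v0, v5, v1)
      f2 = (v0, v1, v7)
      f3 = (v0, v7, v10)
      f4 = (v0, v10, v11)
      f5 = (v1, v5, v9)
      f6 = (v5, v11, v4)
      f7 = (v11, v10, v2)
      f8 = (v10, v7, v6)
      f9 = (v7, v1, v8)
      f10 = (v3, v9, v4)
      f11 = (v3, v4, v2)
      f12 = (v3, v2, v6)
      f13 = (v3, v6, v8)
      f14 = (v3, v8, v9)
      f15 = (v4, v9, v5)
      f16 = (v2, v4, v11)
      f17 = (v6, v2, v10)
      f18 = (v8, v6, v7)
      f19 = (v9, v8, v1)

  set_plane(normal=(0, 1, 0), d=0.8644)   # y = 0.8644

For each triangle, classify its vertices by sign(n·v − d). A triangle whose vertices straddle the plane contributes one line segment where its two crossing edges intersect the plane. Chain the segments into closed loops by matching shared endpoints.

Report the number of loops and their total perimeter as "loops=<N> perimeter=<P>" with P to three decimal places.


loops=1 perimeter=5.832

Straddling triangles (8 of 20):
  (v0,v11,v5) [+--] → (-0.91183, 0.8644, 0.23337)–(-0.156627, 0.8644, 0.988573)  len=1.0680
  (v0,v5,v1) [+-+] → (-0.156627, 0.8644, 0.988573)–(0.156627, 0.8644, 0.988573)  len=0.3133
  (v0,v1,v7) [++-] → (0.156627, 0.8644, -0.988573)–(-0.156627, 0.8644, -0.988573)  len=0.3133
  (v0,v7,v10) [+--] → (-0.156627, 0.8644, -0.988573)–(-0.91183, 0.8644, -0.23337)  len=1.0680
  (v0,v10,v11) [+--] → (-0.91183, 0.8644, -0.23337)–(-0.91183, 0.8644, 0.23337)  len=0.4667
  (v1,v5,v9) [+--] → (0.156627, 0.8644, 0.988573)–(0.91183, 0.8644, 0.23337)  len=1.0680
  (v7,v1,v8) [-+-] → (0.156627, 0.8644, -0.988573)–(0.91183, 0.8644, -0.23337)  len=1.0680
  (v9,v8,v1) [--+] → (0.91183, 0.8644, -0.23337)–(0.91183, 0.8644, 0.23337)  len=0.4667

Chained into 1 loop(s):
  loop 1: 8 segments, perimeter = 5.8321
Total perimeter = 5.832


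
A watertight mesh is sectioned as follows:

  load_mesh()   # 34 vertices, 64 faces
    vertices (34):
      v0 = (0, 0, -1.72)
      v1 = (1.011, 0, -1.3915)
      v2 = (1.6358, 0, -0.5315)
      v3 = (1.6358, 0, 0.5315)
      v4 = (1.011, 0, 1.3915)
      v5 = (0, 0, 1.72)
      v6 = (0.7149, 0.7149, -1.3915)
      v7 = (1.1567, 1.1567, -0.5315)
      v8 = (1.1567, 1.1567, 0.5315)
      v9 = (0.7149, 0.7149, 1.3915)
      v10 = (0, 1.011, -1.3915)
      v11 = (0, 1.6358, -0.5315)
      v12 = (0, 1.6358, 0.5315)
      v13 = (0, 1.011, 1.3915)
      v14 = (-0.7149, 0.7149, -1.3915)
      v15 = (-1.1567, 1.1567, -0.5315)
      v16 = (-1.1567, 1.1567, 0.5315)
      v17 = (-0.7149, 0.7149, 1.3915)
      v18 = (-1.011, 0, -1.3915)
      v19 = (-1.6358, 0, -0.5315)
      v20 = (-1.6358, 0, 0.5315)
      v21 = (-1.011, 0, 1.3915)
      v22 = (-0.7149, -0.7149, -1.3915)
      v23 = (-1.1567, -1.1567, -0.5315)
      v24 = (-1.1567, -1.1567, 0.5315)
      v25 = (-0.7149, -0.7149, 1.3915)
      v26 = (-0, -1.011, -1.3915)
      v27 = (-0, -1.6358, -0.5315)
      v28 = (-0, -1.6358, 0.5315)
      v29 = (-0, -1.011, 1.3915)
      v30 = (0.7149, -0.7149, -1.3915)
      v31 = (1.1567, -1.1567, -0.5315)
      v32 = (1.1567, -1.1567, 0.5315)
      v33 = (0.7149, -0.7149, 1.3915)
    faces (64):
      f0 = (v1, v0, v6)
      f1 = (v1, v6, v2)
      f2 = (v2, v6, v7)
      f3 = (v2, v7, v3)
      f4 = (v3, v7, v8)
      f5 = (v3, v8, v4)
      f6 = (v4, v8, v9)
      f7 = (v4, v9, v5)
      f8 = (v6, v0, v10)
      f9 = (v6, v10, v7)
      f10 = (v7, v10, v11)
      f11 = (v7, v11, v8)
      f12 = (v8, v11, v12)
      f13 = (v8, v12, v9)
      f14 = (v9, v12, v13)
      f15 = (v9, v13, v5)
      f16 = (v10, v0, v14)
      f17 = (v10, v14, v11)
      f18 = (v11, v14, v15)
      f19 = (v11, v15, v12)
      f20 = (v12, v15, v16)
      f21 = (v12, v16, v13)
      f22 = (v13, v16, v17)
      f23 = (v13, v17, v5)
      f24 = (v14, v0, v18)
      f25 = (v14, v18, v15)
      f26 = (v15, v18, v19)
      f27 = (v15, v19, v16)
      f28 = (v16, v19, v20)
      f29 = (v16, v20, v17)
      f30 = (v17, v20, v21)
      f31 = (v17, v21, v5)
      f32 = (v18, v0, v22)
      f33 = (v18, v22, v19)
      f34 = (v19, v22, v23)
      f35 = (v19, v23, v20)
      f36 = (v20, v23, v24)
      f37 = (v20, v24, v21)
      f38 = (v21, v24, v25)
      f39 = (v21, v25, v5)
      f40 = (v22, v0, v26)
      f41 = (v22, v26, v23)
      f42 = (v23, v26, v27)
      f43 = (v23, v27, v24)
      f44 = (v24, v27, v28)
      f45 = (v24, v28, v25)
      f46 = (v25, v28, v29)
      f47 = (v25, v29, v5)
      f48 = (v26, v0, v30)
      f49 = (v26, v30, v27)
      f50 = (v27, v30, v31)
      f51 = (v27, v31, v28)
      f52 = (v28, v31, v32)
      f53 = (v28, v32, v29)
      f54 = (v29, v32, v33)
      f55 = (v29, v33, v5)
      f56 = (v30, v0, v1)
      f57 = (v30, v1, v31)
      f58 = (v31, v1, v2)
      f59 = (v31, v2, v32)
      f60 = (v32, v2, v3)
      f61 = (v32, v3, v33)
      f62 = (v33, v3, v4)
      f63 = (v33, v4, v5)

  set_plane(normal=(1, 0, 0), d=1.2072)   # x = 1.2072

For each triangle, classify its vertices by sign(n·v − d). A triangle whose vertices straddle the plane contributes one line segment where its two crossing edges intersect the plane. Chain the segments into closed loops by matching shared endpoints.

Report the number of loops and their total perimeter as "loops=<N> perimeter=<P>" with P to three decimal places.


loops=1 perimeter=6.891

Straddling triangles (10 of 64):
  (v1,v6,v2) [--+] → (1.2072, 0.332725, -0.931756)–(1.2072, 0, -1.12144)  len=0.3830
  (v2,v6,v7) [+--] → (1.2072, 0.332725, -0.931756)–(1.2072, 1.03478, -0.5315)  len=0.8081
  (v2,v7,v3) [+-+] → (1.2072, 1.03478, -0.5315)–(1.2072, 1.03478, -0.419453)  len=0.1120
  (v3,v7,v8) [+--] → (1.2072, 1.03478, -0.419453)–(1.2072, 1.03478, 0.5315)  len=0.9510
  (v3,v8,v4) [+--] → (1.2072, 1.03478, 0.5315)–(1.2072, 0, 1.12144)  len=1.1911
  (v31,v1,v2) [--+] → (1.2072, 0, -1.12144)–(1.2072, -1.03478, -0.5315)  len=1.1911
  (v31,v2,v32) [-+-] → (1.2072, -1.03478, -0.5315)–(1.2072, -1.03478, 0.419453)  len=0.9510
  (v32,v2,v3) [-++] → (1.2072, -1.03478, 0.419453)–(1.2072, -1.03478, 0.5315)  len=0.1120
  (v32,v3,v33) [-+-] → (1.2072, -1.03478, 0.5315)–(1.2072, -0.332725, 0.931756)  len=0.8081
  (v33,v3,v4) [-+-] → (1.2072, -0.332725, 0.931756)–(1.2072, 0, 1.12144)  len=0.3830

Chained into 1 loop(s):
  loop 1: 10 segments, perimeter = 6.8905
Total perimeter = 6.891


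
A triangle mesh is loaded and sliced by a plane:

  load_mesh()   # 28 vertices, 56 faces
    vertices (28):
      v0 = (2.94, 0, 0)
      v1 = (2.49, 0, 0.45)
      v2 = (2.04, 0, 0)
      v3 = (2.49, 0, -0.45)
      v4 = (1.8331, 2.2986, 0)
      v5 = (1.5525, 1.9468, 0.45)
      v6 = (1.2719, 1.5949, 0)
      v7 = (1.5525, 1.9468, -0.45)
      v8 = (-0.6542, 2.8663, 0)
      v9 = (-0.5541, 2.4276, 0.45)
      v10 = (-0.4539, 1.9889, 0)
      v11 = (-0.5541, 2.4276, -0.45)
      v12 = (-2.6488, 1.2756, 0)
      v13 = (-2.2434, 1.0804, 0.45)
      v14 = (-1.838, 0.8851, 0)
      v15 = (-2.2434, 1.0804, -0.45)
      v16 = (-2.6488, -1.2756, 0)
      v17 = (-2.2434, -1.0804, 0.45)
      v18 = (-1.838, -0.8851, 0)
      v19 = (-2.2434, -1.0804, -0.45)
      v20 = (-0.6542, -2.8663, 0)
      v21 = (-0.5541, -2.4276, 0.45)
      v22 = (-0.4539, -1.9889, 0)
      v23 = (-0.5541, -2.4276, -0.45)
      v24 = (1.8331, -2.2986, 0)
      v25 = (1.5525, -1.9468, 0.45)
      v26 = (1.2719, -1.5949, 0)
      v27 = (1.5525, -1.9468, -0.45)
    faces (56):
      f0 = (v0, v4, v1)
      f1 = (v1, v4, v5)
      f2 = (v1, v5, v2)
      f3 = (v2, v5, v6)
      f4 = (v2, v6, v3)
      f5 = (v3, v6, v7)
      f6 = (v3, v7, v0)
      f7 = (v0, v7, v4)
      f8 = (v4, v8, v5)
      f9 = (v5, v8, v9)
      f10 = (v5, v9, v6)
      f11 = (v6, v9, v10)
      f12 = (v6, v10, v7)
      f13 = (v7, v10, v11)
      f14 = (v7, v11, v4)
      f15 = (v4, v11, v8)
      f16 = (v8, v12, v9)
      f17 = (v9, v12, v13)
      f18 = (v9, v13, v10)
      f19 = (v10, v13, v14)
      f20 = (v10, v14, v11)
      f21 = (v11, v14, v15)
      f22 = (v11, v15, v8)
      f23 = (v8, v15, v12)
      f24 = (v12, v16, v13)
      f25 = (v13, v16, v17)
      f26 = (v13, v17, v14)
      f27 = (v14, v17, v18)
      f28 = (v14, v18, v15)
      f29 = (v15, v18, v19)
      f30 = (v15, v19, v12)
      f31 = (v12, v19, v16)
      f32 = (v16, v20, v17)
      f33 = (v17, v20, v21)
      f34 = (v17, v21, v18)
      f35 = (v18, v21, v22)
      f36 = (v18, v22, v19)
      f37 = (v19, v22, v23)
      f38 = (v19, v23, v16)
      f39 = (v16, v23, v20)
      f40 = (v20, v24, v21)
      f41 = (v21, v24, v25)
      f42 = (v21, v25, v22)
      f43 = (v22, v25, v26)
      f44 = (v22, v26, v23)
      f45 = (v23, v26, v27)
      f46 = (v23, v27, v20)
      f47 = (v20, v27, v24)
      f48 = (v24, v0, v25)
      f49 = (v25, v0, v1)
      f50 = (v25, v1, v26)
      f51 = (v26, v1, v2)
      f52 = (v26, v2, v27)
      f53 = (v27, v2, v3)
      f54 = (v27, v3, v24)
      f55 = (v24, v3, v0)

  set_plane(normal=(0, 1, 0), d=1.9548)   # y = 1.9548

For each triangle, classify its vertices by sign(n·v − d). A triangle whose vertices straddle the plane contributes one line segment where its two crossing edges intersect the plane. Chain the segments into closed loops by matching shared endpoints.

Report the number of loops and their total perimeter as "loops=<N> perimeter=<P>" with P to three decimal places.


loops=2 perimeter=8.246

Straddling triangles (18 of 56):
  (v0,v4,v1) [-+-] → (1.99866, 1.9548, 0)–(1.93135, 1.9548, 0.0673062)  len=0.0952
  (v1,v4,v5) [-+-] → (1.93135, 1.9548, 0.0673062)–(1.55888, 1.9548, 0.439767)  len=0.5267
  (v0,v7,v4) [--+] → (1.55888, 1.9548, -0.439767)–(1.99866, 1.9548, 0)  len=0.6219
  (v4,v8,v5) [++-] → (1.5333, 1.9548, 0.446085)–(1.55888, 1.9548, 0.439767)  len=0.0263
  (v5,v8,v9) [-++] → (1.5333, 1.9548, 0.446085)–(1.51745, 1.9548, 0.45)  len=0.0163
  (v5,v9,v6) [-+-] → (1.51745, 1.9548, 0.45)–(0.482687, 1.9548, 0.194494)  len=1.0658
  (v6,v9,v10) [-++] → (0.482687, 1.9548, 0.194494)–(-0.304535, 1.9548, 0)  len=0.8109
  (v6,v10,v7) [-+-] → (-0.304535, 1.9548, 0)–(1.17124, 1.9548, -0.364489)  len=1.5201
  (v7,v10,v11) [-++] → (1.17124, 1.9548, -0.364489)–(1.51745, 1.9548, -0.45)  len=0.3566
  (v7,v11,v4) [-++] → (1.51745, 1.9548, -0.45)–(1.55888, 1.9548, -0.439767)  len=0.0427
  (v8,v12,v9) [+-+] → (-1.79714, 1.9548, 0)–(-1.4138, 1.9548, 0.265313)  len=0.4662
  (v9,v12,v13) [+--] → (-1.4138, 1.9548, 0.265313)–(-1.14696, 1.9548, 0.45)  len=0.3245
  (v9,v13,v10) [+-+] → (-1.14696, 1.9548, 0.45)–(-0.521068, 1.9548, 0.0168905)  len=0.7611
  (v10,v13,v14) [+--] → (-0.521068, 1.9548, 0.0168905)–(-0.496659, 1.9548, 0)  len=0.0297
  (v10,v14,v11) [+-+] → (-0.496659, 1.9548, 0)–(-0.947635, 1.9548, -0.312068)  len=0.5484
  (v11,v14,v15) [+--] → (-0.947635, 1.9548, -0.312068)–(-1.14696, 1.9548, -0.45)  len=0.2424
  (v11,v15,v8) [+-+] → (-1.14696, 1.9548, -0.45)–(-1.46531, 1.9548, -0.229674)  len=0.3872
  (v8,v15,v12) [+--] → (-1.46531, 1.9548, -0.229674)–(-1.79714, 1.9548, 0)  len=0.4036

Chained into 2 loop(s):
  loop 1: 10 segments, perimeter = 5.0827
  loop 2: 8 segments, perimeter = 3.1631
Total perimeter = 8.246


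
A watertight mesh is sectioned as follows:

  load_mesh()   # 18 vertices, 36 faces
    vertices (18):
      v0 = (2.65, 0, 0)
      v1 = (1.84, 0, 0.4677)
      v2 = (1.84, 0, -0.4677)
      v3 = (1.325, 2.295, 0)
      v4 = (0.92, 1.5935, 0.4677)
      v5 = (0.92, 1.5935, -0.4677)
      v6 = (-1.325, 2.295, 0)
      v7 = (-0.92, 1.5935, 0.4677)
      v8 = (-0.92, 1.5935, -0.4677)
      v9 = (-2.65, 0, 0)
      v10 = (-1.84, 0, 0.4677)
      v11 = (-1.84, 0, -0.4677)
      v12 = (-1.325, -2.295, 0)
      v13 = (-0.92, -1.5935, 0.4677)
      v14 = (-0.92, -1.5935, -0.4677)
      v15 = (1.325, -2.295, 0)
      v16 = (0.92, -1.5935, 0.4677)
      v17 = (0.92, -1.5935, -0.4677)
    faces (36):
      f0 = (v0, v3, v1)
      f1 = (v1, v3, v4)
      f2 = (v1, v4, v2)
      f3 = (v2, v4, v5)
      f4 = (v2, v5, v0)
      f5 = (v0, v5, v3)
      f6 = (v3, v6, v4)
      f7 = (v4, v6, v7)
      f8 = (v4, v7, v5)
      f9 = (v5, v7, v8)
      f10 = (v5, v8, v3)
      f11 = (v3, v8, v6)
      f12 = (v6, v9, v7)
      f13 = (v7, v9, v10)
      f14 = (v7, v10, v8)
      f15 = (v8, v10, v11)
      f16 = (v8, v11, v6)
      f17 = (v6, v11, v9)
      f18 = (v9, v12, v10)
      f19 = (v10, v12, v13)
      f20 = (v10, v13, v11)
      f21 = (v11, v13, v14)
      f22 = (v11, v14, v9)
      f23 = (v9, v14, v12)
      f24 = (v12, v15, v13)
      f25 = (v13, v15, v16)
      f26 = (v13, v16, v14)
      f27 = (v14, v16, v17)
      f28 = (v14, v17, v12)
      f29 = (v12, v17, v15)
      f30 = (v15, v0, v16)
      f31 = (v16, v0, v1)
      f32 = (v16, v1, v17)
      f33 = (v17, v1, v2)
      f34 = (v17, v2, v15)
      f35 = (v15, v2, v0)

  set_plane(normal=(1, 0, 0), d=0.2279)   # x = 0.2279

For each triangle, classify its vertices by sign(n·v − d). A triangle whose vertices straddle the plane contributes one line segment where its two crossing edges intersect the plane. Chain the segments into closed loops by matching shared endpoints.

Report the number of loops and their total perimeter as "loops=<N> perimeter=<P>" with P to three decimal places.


Straddling triangles (12 of 36):
  (v3,v6,v4) [+-+] → (0.2279, 2.295, 0)–(0.2279, 1.80976, 0.323515)  len=0.5832
  (v4,v6,v7) [+--] → (0.2279, 1.80976, 0.323515)–(0.2279, 1.5935, 0.4677)  len=0.2599
  (v4,v7,v5) [+-+] → (0.2279, 1.5935, 0.4677)–(0.2279, 1.5935, -0.115857)  len=0.5836
  (v5,v7,v8) [+--] → (0.2279, 1.5935, -0.115857)–(0.2279, 1.5935, -0.4677)  len=0.3518
  (v5,v8,v3) [+-+] → (0.2279, 1.5935, -0.4677)–(0.2279, 1.95219, -0.228558)  len=0.4311
  (v3,v8,v6) [+--] → (0.2279, 1.95219, -0.228558)–(0.2279, 2.295, 0)  len=0.4120
  (v12,v15,v13) [-+-] → (0.2279, -2.295, 0)–(0.2279, -1.95219, 0.228558)  len=0.4120
  (v13,v15,v16) [-++] → (0.2279, -1.95219, 0.228558)–(0.2279, -1.5935, 0.4677)  len=0.4311
  (v13,v16,v14) [-+-] → (0.2279, -1.5935, 0.4677)–(0.2279, -1.5935, 0.115857)  len=0.3518
  (v14,v16,v17) [-++] → (0.2279, -1.5935, 0.115857)–(0.2279, -1.5935, -0.4677)  len=0.5836
  (v14,v17,v12) [-+-] → (0.2279, -1.5935, -0.4677)–(0.2279, -1.80976, -0.323515)  len=0.2599
  (v12,v17,v15) [-++] → (0.2279, -1.80976, -0.323515)–(0.2279, -2.295, 0)  len=0.5832

Chained into 2 loop(s):
  loop 1: 6 segments, perimeter = 2.6216
  loop 2: 6 segments, perimeter = 2.6216
Total perimeter = 5.243

loops=2 perimeter=5.243


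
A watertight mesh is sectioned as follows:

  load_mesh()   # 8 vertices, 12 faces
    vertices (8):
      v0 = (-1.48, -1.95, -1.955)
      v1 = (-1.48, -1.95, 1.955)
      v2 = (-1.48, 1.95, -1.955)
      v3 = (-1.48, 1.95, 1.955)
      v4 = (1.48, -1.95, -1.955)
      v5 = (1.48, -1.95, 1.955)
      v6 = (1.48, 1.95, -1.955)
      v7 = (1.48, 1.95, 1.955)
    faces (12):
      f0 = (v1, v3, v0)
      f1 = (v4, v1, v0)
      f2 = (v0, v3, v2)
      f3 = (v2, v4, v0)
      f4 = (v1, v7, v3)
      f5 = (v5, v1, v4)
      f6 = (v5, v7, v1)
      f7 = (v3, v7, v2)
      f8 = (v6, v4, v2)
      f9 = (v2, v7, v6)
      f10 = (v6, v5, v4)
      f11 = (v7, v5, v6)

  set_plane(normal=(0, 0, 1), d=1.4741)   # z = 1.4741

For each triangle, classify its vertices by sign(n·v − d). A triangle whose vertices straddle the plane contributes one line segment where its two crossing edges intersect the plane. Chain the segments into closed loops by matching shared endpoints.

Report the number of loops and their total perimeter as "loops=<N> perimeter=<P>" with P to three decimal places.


loops=1 perimeter=13.720

Straddling triangles (8 of 12):
  (v1,v3,v0) [++-] → (-1.48, 1.47033, 1.4741)–(-1.48, -1.95, 1.4741)  len=3.4203
  (v4,v1,v0) [-+-] → (-1.11594, -1.95, 1.4741)–(-1.48, -1.95, 1.4741)  len=0.3641
  (v0,v3,v2) [-+-] → (-1.48, 1.47033, 1.4741)–(-1.48, 1.95, 1.4741)  len=0.4797
  (v5,v1,v4) [++-] → (-1.11594, -1.95, 1.4741)–(1.48, -1.95, 1.4741)  len=2.5959
  (v3,v7,v2) [++-] → (1.11594, 1.95, 1.4741)–(-1.48, 1.95, 1.4741)  len=2.5959
  (v2,v7,v6) [-+-] → (1.11594, 1.95, 1.4741)–(1.48, 1.95, 1.4741)  len=0.3641
  (v6,v5,v4) [-+-] → (1.48, -1.47033, 1.4741)–(1.48, -1.95, 1.4741)  len=0.4797
  (v7,v5,v6) [++-] → (1.48, -1.47033, 1.4741)–(1.48, 1.95, 1.4741)  len=3.4203

Chained into 1 loop(s):
  loop 1: 8 segments, perimeter = 13.7200
Total perimeter = 13.720


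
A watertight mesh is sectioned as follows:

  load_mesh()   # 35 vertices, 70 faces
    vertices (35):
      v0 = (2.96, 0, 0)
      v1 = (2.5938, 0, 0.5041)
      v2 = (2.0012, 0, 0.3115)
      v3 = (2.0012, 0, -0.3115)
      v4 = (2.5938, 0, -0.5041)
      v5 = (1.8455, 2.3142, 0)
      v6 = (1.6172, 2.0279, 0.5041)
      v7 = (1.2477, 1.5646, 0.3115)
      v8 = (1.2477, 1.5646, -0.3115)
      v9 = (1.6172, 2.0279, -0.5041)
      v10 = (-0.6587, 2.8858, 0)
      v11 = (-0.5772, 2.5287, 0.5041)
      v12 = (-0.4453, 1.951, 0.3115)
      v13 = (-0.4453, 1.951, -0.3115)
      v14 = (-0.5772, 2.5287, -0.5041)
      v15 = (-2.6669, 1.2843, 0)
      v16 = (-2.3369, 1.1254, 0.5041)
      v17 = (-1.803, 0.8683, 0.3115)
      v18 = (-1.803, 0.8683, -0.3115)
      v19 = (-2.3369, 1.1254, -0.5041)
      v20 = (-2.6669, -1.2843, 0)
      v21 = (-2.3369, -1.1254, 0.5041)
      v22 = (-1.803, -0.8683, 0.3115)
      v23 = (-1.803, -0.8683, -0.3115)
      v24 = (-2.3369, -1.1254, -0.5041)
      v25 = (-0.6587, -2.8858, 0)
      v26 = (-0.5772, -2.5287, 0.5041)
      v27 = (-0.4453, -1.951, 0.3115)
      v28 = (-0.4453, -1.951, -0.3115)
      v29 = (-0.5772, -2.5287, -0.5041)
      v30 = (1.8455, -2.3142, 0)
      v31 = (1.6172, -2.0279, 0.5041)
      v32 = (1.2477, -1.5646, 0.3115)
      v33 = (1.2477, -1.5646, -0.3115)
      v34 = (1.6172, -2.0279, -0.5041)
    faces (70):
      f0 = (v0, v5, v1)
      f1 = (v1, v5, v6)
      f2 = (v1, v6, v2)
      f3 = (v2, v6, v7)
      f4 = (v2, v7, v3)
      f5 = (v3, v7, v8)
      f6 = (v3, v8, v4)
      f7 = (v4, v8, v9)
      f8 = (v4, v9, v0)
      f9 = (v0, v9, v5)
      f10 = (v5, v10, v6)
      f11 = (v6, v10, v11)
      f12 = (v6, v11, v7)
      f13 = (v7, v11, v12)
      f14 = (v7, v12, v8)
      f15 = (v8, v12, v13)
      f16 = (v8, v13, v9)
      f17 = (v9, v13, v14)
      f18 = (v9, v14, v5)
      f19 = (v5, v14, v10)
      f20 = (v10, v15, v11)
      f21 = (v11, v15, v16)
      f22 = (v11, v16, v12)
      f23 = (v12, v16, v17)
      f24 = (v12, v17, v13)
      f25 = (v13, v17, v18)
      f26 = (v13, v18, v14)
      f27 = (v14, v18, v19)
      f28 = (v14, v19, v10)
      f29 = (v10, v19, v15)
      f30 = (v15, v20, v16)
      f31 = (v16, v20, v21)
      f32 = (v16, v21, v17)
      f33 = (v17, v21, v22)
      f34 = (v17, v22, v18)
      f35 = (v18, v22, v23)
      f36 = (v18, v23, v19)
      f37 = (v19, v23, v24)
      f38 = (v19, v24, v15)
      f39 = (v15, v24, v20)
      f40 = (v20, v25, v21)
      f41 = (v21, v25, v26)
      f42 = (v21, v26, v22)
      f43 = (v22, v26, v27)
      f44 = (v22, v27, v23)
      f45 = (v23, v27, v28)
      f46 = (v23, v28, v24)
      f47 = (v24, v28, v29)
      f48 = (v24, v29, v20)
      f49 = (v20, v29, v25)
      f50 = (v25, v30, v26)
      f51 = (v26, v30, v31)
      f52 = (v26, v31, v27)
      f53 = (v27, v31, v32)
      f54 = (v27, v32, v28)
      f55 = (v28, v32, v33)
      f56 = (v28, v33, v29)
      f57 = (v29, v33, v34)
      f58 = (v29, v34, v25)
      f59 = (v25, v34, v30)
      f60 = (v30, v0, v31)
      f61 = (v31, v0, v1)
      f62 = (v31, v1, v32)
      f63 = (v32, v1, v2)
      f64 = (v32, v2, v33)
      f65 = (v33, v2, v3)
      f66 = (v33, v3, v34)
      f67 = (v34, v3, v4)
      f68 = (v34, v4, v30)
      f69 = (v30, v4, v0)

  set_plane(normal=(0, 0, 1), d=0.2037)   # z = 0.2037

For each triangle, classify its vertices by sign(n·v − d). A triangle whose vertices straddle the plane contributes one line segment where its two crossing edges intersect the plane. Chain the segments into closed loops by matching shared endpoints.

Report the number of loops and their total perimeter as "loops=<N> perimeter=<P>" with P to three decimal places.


Straddling triangles (28 of 70):
  (v0,v5,v1) [--+] → (2.14788, 1.37906, 0.2037)–(2.81202, 0, 0.2037)  len=1.5307
  (v1,v5,v6) [+-+] → (2.14788, 1.37906, 0.2037)–(1.75325, 2.19851, 0.2037)  len=0.9095
  (v2,v7,v3) [++-] → (1.37808, 1.29387, 0.2037)–(2.0012, 0, 0.2037)  len=1.4361
  (v3,v7,v8) [-+-] → (1.37808, 1.29387, 0.2037)–(1.2477, 1.5646, 0.2037)  len=0.3005
  (v5,v10,v6) [--+] → (0.26096, 2.53913, 0.2037)–(1.75325, 2.19851, 0.2037)  len=1.5307
  (v6,v10,v11) [+-+] → (0.26096, 2.53913, 0.2037)–(-0.625767, 2.7415, 0.2037)  len=0.9095
  (v7,v12,v8) [++-] → (-0.152354, 1.88414, 0.2037)–(1.2477, 1.5646, 0.2037)  len=1.4361
  (v8,v12,v13) [-+-] → (-0.152354, 1.88414, 0.2037)–(-0.4453, 1.951, 0.2037)  len=0.3005
  (v10,v15,v11) [--+] → (-1.82248, 1.78715, 0.2037)–(-0.625767, 2.7415, 0.2037)  len=1.5307
  (v11,v15,v16) [+-+] → (-1.82248, 1.78715, 0.2037)–(-2.53355, 1.22009, 0.2037)  len=0.9095
  (v12,v17,v13) [++-] → (-1.56807, 1.05564, 0.2037)–(-0.4453, 1.951, 0.2037)  len=1.4361
  (v13,v17,v18) [-+-] → (-1.56807, 1.05564, 0.2037)–(-1.803, 0.8683, 0.2037)  len=0.3005
  (v15,v20,v16) [--+] → (-2.53355, -0.310573, 0.2037)–(-2.53355, 1.22009, 0.2037)  len=1.5307
  (v16,v20,v21) [+-+] → (-2.53355, -0.310573, 0.2037)–(-2.53355, -1.22009, 0.2037)  len=0.9095
  (v17,v22,v18) [++-] → (-1.803, -0.56781, 0.2037)–(-1.803, 0.8683, 0.2037)  len=1.4361
  (v18,v22,v23) [-+-] → (-1.803, -0.56781, 0.2037)–(-1.803, -0.8683, 0.2037)  len=0.3005
  (v20,v25,v21) [--+] → (-1.33684, -2.17445, 0.2037)–(-2.53355, -1.22009, 0.2037)  len=1.5307
  (v21,v25,v26) [+-+] → (-1.33684, -2.17445, 0.2037)–(-0.625767, -2.7415, 0.2037)  len=0.9095
  (v22,v27,v23) [++-] → (-0.680228, -1.76366, 0.2037)–(-1.803, -0.8683, 0.2037)  len=1.4361
  (v23,v27,v28) [-+-] → (-0.680228, -1.76366, 0.2037)–(-0.4453, -1.951, 0.2037)  len=0.3005
  (v25,v30,v26) [--+] → (0.86652, -2.40088, 0.2037)–(-0.625767, -2.7415, 0.2037)  len=1.5307
  (v26,v30,v31) [+-+] → (0.86652, -2.40088, 0.2037)–(1.75325, -2.19851, 0.2037)  len=0.9095
  (v27,v32,v28) [++-] → (0.954754, -1.63146, 0.2037)–(-0.4453, -1.951, 0.2037)  len=1.4361
  (v28,v32,v33) [-+-] → (0.954754, -1.63146, 0.2037)–(1.2477, -1.5646, 0.2037)  len=0.3005
  (v30,v0,v31) [--+] → (2.41739, -0.819447, 0.2037)–(1.75325, -2.19851, 0.2037)  len=1.5307
  (v31,v0,v1) [+-+] → (2.41739, -0.819447, 0.2037)–(2.81202, 0, 0.2037)  len=0.9095
  (v32,v2,v33) [++-] → (1.87082, -0.270729, 0.2037)–(1.2477, -1.5646, 0.2037)  len=1.4361
  (v33,v2,v3) [-+-] → (1.87082, -0.270729, 0.2037)–(2.0012, 0, 0.2037)  len=0.3005

Chained into 2 loop(s):
  loop 1: 14 segments, perimeter = 17.0812
  loop 2: 14 segments, perimeter = 12.1559
Total perimeter = 29.237

loops=2 perimeter=29.237


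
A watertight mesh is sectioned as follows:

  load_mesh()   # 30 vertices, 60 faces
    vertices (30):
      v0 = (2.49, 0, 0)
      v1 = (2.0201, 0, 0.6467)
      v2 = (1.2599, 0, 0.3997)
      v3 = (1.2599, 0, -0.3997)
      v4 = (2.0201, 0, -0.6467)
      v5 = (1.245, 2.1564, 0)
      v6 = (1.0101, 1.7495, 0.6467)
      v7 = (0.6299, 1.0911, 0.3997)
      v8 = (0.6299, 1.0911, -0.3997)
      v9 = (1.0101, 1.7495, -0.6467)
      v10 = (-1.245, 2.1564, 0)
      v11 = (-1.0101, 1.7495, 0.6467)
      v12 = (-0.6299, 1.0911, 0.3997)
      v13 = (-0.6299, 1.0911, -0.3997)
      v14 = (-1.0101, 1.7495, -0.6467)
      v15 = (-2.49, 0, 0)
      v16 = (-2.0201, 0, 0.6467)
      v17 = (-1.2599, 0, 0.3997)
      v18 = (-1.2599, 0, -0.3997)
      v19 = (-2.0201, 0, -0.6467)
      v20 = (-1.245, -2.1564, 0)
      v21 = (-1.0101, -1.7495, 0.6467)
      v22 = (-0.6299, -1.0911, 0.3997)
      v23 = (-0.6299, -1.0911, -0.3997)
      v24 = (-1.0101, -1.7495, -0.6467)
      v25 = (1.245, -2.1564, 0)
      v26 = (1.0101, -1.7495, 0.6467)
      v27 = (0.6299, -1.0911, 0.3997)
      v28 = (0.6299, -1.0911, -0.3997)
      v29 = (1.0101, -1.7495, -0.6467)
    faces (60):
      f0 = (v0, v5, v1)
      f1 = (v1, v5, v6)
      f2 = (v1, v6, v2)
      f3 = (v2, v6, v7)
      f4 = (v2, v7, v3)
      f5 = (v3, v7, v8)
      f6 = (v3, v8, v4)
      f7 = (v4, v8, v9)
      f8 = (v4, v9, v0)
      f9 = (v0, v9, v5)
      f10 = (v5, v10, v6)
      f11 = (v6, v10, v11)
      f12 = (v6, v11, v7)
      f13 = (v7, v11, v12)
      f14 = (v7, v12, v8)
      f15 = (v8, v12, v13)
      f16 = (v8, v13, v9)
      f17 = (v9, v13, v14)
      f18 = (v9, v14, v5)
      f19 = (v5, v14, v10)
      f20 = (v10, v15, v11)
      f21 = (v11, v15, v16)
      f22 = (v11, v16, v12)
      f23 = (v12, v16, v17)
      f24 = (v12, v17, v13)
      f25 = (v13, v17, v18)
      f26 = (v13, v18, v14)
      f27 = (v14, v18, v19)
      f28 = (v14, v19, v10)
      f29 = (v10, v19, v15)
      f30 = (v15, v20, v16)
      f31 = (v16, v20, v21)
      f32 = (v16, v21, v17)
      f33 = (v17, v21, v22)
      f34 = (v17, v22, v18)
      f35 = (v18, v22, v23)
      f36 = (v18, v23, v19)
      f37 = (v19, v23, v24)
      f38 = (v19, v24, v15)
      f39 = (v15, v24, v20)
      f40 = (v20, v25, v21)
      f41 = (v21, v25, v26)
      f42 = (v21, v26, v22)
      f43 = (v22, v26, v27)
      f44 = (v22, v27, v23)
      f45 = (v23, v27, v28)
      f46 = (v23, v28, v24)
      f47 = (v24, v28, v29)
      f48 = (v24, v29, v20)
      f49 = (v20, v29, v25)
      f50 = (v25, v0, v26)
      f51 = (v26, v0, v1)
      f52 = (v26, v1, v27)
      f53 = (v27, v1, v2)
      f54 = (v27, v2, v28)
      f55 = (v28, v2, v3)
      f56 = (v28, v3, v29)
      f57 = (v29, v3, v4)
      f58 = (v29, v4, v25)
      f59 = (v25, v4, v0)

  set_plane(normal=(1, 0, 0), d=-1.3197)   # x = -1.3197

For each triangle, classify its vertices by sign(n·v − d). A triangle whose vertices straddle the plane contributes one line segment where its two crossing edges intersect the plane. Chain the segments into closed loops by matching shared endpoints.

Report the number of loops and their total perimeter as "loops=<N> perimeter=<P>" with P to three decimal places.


loops=1 perimeter=9.095

Straddling triangles (14 of 60):
  (v10,v15,v11) [+-+] → (-1.3197, 2.02702, 0)–(-1.3197, 1.3835, 0.511408)  len=0.8220
  (v11,v15,v16) [+--] → (-1.3197, 1.3835, 0.511408)–(-1.3197, 1.21322, 0.6467)  len=0.2175
  (v11,v16,v12) [+-+] → (-1.3197, 1.21322, 0.6467)–(-1.3197, 0.54971, 0.522258)  len=0.6751
  (v12,v16,v17) [+-+] → (-1.3197, 0.54971, 0.522258)–(-1.3197, 0, 0.41913)  len=0.5593
  (v14,v18,v19) [++-] → (-1.3197, 0, -0.41913)–(-1.3197, 1.21322, -0.6467)  len=1.2344
  (v14,v19,v10) [+-+] → (-1.3197, 1.21322, -0.6467)–(-1.3197, 1.94858, -0.0623255)  len=0.9393
  (v10,v19,v15) [+--] → (-1.3197, 1.94858, -0.0623255)–(-1.3197, 2.02702, 0)  len=0.1002
  (v15,v20,v16) [-+-] → (-1.3197, -2.02702, 0)–(-1.3197, -1.94858, 0.0623255)  len=0.1002
  (v16,v20,v21) [-++] → (-1.3197, -1.94858, 0.0623255)–(-1.3197, -1.21322, 0.6467)  len=0.9393
  (v16,v21,v17) [-++] → (-1.3197, -1.21322, 0.6467)–(-1.3197, 0, 0.41913)  len=1.2344
  (v18,v23,v19) [++-] → (-1.3197, -0.54971, -0.522258)–(-1.3197, 0, -0.41913)  len=0.5593
  (v19,v23,v24) [-++] → (-1.3197, -0.54971, -0.522258)–(-1.3197, -1.21322, -0.6467)  len=0.6751
  (v19,v24,v15) [-+-] → (-1.3197, -1.21322, -0.6467)–(-1.3197, -1.3835, -0.511408)  len=0.2175
  (v15,v24,v20) [-++] → (-1.3197, -1.3835, -0.511408)–(-1.3197, -2.02702, 0)  len=0.8220

Chained into 1 loop(s):
  loop 1: 14 segments, perimeter = 9.0954
Total perimeter = 9.095
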